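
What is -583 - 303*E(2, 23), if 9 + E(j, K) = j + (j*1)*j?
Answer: 326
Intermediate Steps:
E(j, K) = -9 + j + j**2 (E(j, K) = -9 + (j + (j*1)*j) = -9 + (j + j*j) = -9 + (j + j**2) = -9 + j + j**2)
-583 - 303*E(2, 23) = -583 - 303*(-9 + 2 + 2**2) = -583 - 303*(-9 + 2 + 4) = -583 - 303*(-3) = -583 + 909 = 326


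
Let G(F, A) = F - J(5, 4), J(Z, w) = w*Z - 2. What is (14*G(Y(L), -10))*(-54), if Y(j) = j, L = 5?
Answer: 9828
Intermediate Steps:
J(Z, w) = -2 + Z*w (J(Z, w) = Z*w - 2 = -2 + Z*w)
G(F, A) = -18 + F (G(F, A) = F - (-2 + 5*4) = F - (-2 + 20) = F - 1*18 = F - 18 = -18 + F)
(14*G(Y(L), -10))*(-54) = (14*(-18 + 5))*(-54) = (14*(-13))*(-54) = -182*(-54) = 9828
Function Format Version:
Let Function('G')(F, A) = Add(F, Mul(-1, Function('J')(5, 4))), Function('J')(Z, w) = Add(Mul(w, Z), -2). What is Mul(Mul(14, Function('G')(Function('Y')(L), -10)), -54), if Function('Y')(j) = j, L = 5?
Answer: 9828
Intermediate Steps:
Function('J')(Z, w) = Add(-2, Mul(Z, w)) (Function('J')(Z, w) = Add(Mul(Z, w), -2) = Add(-2, Mul(Z, w)))
Function('G')(F, A) = Add(-18, F) (Function('G')(F, A) = Add(F, Mul(-1, Add(-2, Mul(5, 4)))) = Add(F, Mul(-1, Add(-2, 20))) = Add(F, Mul(-1, 18)) = Add(F, -18) = Add(-18, F))
Mul(Mul(14, Function('G')(Function('Y')(L), -10)), -54) = Mul(Mul(14, Add(-18, 5)), -54) = Mul(Mul(14, -13), -54) = Mul(-182, -54) = 9828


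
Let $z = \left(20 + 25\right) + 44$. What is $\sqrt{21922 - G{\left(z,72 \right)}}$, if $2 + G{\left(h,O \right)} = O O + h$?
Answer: $\sqrt{16651} \approx 129.04$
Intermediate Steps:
$z = 89$ ($z = 45 + 44 = 89$)
$G{\left(h,O \right)} = -2 + h + O^{2}$ ($G{\left(h,O \right)} = -2 + \left(O O + h\right) = -2 + \left(O^{2} + h\right) = -2 + \left(h + O^{2}\right) = -2 + h + O^{2}$)
$\sqrt{21922 - G{\left(z,72 \right)}} = \sqrt{21922 - \left(-2 + 89 + 72^{2}\right)} = \sqrt{21922 - \left(-2 + 89 + 5184\right)} = \sqrt{21922 - 5271} = \sqrt{16651}$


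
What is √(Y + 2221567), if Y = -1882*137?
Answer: √1963733 ≈ 1401.3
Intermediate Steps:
Y = -257834
√(Y + 2221567) = √(-257834 + 2221567) = √1963733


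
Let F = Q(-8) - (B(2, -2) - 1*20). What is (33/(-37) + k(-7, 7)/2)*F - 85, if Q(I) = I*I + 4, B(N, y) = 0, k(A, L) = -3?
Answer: -10933/37 ≈ -295.49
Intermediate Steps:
Q(I) = 4 + I² (Q(I) = I² + 4 = 4 + I²)
F = 88 (F = (4 + (-8)²) - (0 - 1*20) = (4 + 64) - (0 - 20) = 68 - 1*(-20) = 68 + 20 = 88)
(33/(-37) + k(-7, 7)/2)*F - 85 = (33/(-37) - 3/2)*88 - 85 = (33*(-1/37) - 3*½)*88 - 85 = (-33/37 - 3/2)*88 - 85 = -177/74*88 - 85 = -7788/37 - 85 = -10933/37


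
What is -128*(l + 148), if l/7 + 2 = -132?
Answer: 101120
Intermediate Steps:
l = -938 (l = -14 + 7*(-132) = -14 - 924 = -938)
-128*(l + 148) = -128*(-938 + 148) = -128*(-790) = 101120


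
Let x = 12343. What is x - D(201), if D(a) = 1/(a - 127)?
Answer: 913381/74 ≈ 12343.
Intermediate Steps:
D(a) = 1/(-127 + a)
x - D(201) = 12343 - 1/(-127 + 201) = 12343 - 1/74 = 913381/74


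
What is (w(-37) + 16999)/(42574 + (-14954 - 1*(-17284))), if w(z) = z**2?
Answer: 2296/5613 ≈ 0.40905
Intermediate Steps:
(w(-37) + 16999)/(42574 + (-14954 - 1*(-17284))) = ((-37)**2 + 16999)/(42574 + (-14954 - 1*(-17284))) = (1369 + 16999)/(42574 + (-14954 + 17284)) = 18368/(42574 + 2330) = 18368/44904 = 18368*(1/44904) = 2296/5613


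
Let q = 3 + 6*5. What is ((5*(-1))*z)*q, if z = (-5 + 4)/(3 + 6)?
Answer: 55/3 ≈ 18.333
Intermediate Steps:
z = -⅑ (z = -1/9 = -1*⅑ = -⅑ ≈ -0.11111)
q = 33 (q = 3 + 30 = 33)
((5*(-1))*z)*q = ((5*(-1))*(-⅑))*33 = -5*(-⅑)*33 = (5/9)*33 = 55/3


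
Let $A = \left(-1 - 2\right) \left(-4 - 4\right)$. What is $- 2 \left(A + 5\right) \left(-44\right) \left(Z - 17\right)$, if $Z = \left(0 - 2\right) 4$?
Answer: $-63800$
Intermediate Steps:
$Z = -8$ ($Z = \left(-2\right) 4 = -8$)
$A = 24$ ($A = \left(-3\right) \left(-8\right) = 24$)
$- 2 \left(A + 5\right) \left(-44\right) \left(Z - 17\right) = - 2 \left(24 + 5\right) \left(-44\right) \left(-8 - 17\right) = \left(-2\right) 29 \left(-44\right) \left(-25\right) = \left(-58\right) \left(-44\right) \left(-25\right) = 2552 \left(-25\right) = -63800$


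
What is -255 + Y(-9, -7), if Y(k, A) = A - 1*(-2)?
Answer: -260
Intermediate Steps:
Y(k, A) = 2 + A (Y(k, A) = A + 2 = 2 + A)
-255 + Y(-9, -7) = -255 + (2 - 7) = -255 - 5 = -260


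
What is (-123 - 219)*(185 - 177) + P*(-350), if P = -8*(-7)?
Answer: -22336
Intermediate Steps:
P = 56
(-123 - 219)*(185 - 177) + P*(-350) = (-123 - 219)*(185 - 177) + 56*(-350) = -342*8 - 19600 = -2736 - 19600 = -22336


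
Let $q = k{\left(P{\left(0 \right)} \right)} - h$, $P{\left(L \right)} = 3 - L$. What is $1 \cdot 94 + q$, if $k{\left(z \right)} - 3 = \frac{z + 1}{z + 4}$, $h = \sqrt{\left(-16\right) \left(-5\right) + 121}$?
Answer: $\frac{683}{7} - \sqrt{201} \approx 83.394$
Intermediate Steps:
$h = \sqrt{201}$ ($h = \sqrt{80 + 121} = \sqrt{201} \approx 14.177$)
$k{\left(z \right)} = 3 + \frac{1 + z}{4 + z}$ ($k{\left(z \right)} = 3 + \frac{z + 1}{z + 4} = 3 + \frac{1 + z}{4 + z}$)
$q = \frac{25}{7} - \sqrt{201}$ ($q = \frac{13 + 4 \left(3 - 0\right)}{4 + \left(3 - 0\right)} - \sqrt{201} = \frac{13 + 4 \left(3 + 0\right)}{4 + \left(3 + 0\right)} - \sqrt{201} = \frac{13 + 4 \cdot 3}{4 + 3} - \sqrt{201} = \frac{13 + 12}{7} - \sqrt{201} = \frac{1}{7} \cdot 25 - \sqrt{201} = \frac{25}{7} - \sqrt{201} \approx -10.606$)
$1 \cdot 94 + q = 1 \cdot 94 + \left(\frac{25}{7} - \sqrt{201}\right) = 94 + \left(\frac{25}{7} - \sqrt{201}\right) = \frac{683}{7} - \sqrt{201}$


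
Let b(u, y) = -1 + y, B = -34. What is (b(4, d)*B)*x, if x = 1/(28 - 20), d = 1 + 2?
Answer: -17/2 ≈ -8.5000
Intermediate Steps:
d = 3
x = 1/8 ≈ 0.12500
(b(4, d)*B)*x = ((-1 + 3)*(-34))*(1/8) = (2*(-34))*(1/8) = -68*1/8 = -17/2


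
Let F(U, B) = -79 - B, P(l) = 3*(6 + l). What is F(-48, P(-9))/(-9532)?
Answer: 35/4766 ≈ 0.0073437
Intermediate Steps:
P(l) = 18 + 3*l
F(-48, P(-9))/(-9532) = (-79 - (18 + 3*(-9)))/(-9532) = (-79 - (18 - 27))*(-1/9532) = (-79 - 1*(-9))*(-1/9532) = (-79 + 9)*(-1/9532) = -70*(-1/9532) = 35/4766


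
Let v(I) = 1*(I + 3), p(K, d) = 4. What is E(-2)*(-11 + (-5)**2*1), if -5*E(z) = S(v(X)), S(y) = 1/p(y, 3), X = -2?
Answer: -7/10 ≈ -0.70000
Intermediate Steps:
v(I) = 3 + I (v(I) = 1*(3 + I) = 3 + I)
S(y) = 1/4
E(z) = -1/20 (E(z) = -1/5*1/4 = -1/20)
E(-2)*(-11 + (-5)**2*1) = -(-11 + (-5)**2*1)/20 = -(-11 + 25*1)/20 = -(-11 + 25)/20 = -1/20*14 = -7/10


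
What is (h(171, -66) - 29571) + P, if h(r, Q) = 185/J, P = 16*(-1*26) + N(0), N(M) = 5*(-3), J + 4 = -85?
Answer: -2670363/89 ≈ -30004.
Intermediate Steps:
J = -89 (J = -4 - 85 = -89)
N(M) = -15
P = -431 (P = 16*(-1*26) - 15 = 16*(-26) - 15 = -416 - 15 = -431)
h(r, Q) = -185/89 (h(r, Q) = 185/(-89) = 185*(-1/89) = -185/89)
(h(171, -66) - 29571) + P = (-185/89 - 29571) - 431 = -2632004/89 - 431 = -2670363/89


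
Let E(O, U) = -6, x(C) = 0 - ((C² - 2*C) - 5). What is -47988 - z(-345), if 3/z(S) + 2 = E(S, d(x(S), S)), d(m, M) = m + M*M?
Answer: -383901/8 ≈ -47988.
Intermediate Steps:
x(C) = 5 - C² + 2*C (x(C) = 0 - (-5 + C² - 2*C) = 0 + (5 - C² + 2*C) = 5 - C² + 2*C)
d(m, M) = m + M²
z(S) = -3/8 (z(S) = 3/(-2 - 6) = 3/(-8) = 3*(-⅛) = -3/8)
-47988 - z(-345) = -47988 - 1*(-3/8) = -47988 + 3/8 = -383901/8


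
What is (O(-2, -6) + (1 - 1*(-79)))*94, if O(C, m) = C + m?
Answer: 6768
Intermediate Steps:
(O(-2, -6) + (1 - 1*(-79)))*94 = ((-2 - 6) + (1 - 1*(-79)))*94 = (-8 + (1 + 79))*94 = (-8 + 80)*94 = 72*94 = 6768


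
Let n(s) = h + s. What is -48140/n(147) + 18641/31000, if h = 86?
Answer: -1487996647/7223000 ≈ -206.01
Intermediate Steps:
n(s) = 86 + s
-48140/n(147) + 18641/31000 = -48140/(86 + 147) + 18641/31000 = -48140/233 + 18641*(1/31000) = -48140*1/233 + 18641/31000 = -48140/233 + 18641/31000 = -1487996647/7223000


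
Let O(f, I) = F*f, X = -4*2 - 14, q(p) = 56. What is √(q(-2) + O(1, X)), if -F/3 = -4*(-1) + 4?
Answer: 4*√2 ≈ 5.6569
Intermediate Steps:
X = -22 (X = -8 - 14 = -22)
F = -24 (F = -3*(-4*(-1) + 4) = -3*(4 + 4) = -3*8 = -24)
O(f, I) = -24*f
√(q(-2) + O(1, X)) = √(56 - 24*1) = √(56 - 24) = √32 = 4*√2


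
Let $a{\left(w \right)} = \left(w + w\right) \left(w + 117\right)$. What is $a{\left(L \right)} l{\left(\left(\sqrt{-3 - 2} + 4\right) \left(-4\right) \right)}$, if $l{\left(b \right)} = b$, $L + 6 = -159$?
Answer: $-253440 - 63360 i \sqrt{5} \approx -2.5344 \cdot 10^{5} - 1.4168 \cdot 10^{5} i$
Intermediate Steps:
$L = -165$ ($L = -6 - 159 = -165$)
$a{\left(w \right)} = 2 w \left(117 + w\right)$
$a{\left(L \right)} l{\left(\left(\sqrt{-3 - 2} + 4\right) \left(-4\right) \right)} = 2 \left(-165\right) \left(117 - 165\right) \left(\sqrt{-3 - 2} + 4\right) \left(-4\right) = 2 \left(-165\right) \left(-48\right) \left(\sqrt{-5} + 4\right) \left(-4\right) = 15840 \left(i \sqrt{5} + 4\right) \left(-4\right) = 15840 \left(4 + i \sqrt{5}\right) \left(-4\right) = 15840 \left(-16 - 4 i \sqrt{5}\right) = -253440 - 63360 i \sqrt{5}$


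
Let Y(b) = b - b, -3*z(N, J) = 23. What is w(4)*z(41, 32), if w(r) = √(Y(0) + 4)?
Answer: -46/3 ≈ -15.333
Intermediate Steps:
z(N, J) = -23/3 (z(N, J) = -⅓*23 = -23/3)
Y(b) = 0
w(r) = 2 (w(r) = √(0 + 4) = √4 = 2)
w(4)*z(41, 32) = 2*(-23/3) = -46/3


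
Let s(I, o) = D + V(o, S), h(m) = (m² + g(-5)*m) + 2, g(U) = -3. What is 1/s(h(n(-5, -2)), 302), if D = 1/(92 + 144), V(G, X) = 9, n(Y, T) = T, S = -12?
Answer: 236/2125 ≈ 0.11106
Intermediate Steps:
D = 1/236 ≈ 0.0042373
h(m) = 2 + m² - 3*m (h(m) = (m² - 3*m) + 2 = 2 + m² - 3*m)
s(I, o) = 2125/236 (s(I, o) = 1/236 + 9 = 2125/236)
1/s(h(n(-5, -2)), 302) = 1/(2125/236) = 236/2125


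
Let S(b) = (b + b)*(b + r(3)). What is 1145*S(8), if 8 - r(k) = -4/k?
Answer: 952640/3 ≈ 3.1755e+5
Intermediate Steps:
r(k) = 8 + 4/k (r(k) = 8 - (-4)/k = 8 + 4/k)
S(b) = 2*b*(28/3 + b) (S(b) = (b + b)*(b + (8 + 4/3)) = (2*b)*(b + (8 + 4*(⅓))) = (2*b)*(b + (8 + 4/3)) = (2*b)*(b + 28/3) = (2*b)*(28/3 + b) = 2*b*(28/3 + b))
1145*S(8) = 1145*((⅔)*8*(28 + 3*8)) = 1145*((⅔)*8*(28 + 24)) = 1145*((⅔)*8*52) = 1145*(832/3) = 952640/3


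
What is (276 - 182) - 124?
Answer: -30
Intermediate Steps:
(276 - 182) - 124 = 94 - 124 = -30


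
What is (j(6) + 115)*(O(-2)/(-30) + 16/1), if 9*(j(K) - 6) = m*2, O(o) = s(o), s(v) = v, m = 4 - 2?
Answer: 263413/135 ≈ 1951.2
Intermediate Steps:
m = 2
O(o) = o
j(K) = 58/9 (j(K) = 6 + (2*2)/9 = 6 + (1/9)*4 = 6 + 4/9 = 58/9)
(j(6) + 115)*(O(-2)/(-30) + 16/1) = (58/9 + 115)*(-2/(-30) + 16/1) = 1093*(-2*(-1/30) + 16*1)/9 = 1093*(1/15 + 16)/9 = (1093/9)*(241/15) = 263413/135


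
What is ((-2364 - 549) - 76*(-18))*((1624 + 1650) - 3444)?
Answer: 262650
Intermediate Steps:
((-2364 - 549) - 76*(-18))*((1624 + 1650) - 3444) = (-2913 + 1368)*(3274 - 3444) = -1545*(-170) = 262650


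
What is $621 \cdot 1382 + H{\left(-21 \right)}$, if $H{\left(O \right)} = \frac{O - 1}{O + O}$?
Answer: $\frac{18022673}{21} \approx 8.5822 \cdot 10^{5}$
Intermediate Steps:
$H{\left(O \right)} = \frac{-1 + O}{2 O}$
$621 \cdot 1382 + H{\left(-21 \right)} = 621 \cdot 1382 + \frac{-1 - 21}{2 \left(-21\right)} = 858222 + \frac{1}{2} \left(- \frac{1}{21}\right) \left(-22\right) = 858222 + \frac{11}{21} = \frac{18022673}{21}$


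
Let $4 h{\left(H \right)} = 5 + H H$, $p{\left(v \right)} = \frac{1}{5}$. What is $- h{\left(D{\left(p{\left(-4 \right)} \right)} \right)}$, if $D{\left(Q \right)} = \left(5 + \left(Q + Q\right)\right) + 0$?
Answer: $- \frac{427}{50} \approx -8.54$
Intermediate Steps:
$p{\left(v \right)} = \frac{1}{5}$
$D{\left(Q \right)} = 5 + 2 Q$ ($D{\left(Q \right)} = \left(5 + 2 Q\right) + 0 = 5 + 2 Q$)
$h{\left(H \right)} = \frac{5}{4} + \frac{H^{2}}{4}$ ($h{\left(H \right)} = \frac{5 + H H}{4} = \frac{5 + H^{2}}{4} = \frac{5}{4} + \frac{H^{2}}{4}$)
$- h{\left(D{\left(p{\left(-4 \right)} \right)} \right)} = - (\frac{5}{4} + \frac{\left(5 + 2 \cdot \frac{1}{5}\right)^{2}}{4}) = - (\frac{5}{4} + \frac{\left(5 + \frac{2}{5}\right)^{2}}{4}) = - (\frac{5}{4} + \frac{\left(\frac{27}{5}\right)^{2}}{4}) = - (\frac{5}{4} + \frac{1}{4} \cdot \frac{729}{25}) = - (\frac{5}{4} + \frac{729}{100}) = \left(-1\right) \frac{427}{50} = - \frac{427}{50}$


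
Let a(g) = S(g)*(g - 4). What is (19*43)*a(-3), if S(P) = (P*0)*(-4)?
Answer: 0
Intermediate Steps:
S(P) = 0 (S(P) = 0*(-4) = 0)
a(g) = 0 (a(g) = 0*(g - 4) = 0*(-4 + g) = 0)
(19*43)*a(-3) = (19*43)*0 = 817*0 = 0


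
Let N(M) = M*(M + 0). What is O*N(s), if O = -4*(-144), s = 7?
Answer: 28224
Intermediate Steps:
N(M) = M**2 (N(M) = M*M = M**2)
O = 576
O*N(s) = 576*7**2 = 576*49 = 28224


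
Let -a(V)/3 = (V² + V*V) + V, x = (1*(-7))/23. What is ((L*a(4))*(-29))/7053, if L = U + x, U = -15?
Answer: -367488/54073 ≈ -6.7961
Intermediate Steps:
x = -7/23 (x = -7*1/23 = -7/23 ≈ -0.30435)
a(V) = -6*V² - 3*V (a(V) = -3*((V² + V*V) + V) = -3*((V² + V²) + V) = -3*(2*V² + V) = -3*(V + 2*V²) = -6*V² - 3*V)
L = -352/23 (L = -15 - 7/23 = -352/23 ≈ -15.304)
((L*a(4))*(-29))/7053 = (-(-1056)*4*(1 + 2*4)/23*(-29))/7053 = (-(-1056)*4*(1 + 8)/23*(-29))*(1/7053) = (-(-1056)*4*9/23*(-29))*(1/7053) = (-352/23*(-108)*(-29))*(1/7053) = ((38016/23)*(-29))*(1/7053) = -1102464/23*1/7053 = -367488/54073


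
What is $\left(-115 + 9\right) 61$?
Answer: $-6466$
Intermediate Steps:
$\left(-115 + 9\right) 61 = \left(-106\right) 61 = -6466$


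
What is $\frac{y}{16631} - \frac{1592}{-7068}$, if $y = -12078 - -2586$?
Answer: $- \frac{10153226}{29386977} \approx -0.3455$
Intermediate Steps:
$y = -9492$ ($y = -12078 + 2586 = -9492$)
$\frac{y}{16631} - \frac{1592}{-7068} = - \frac{9492}{16631} - \frac{1592}{-7068} = \left(-9492\right) \frac{1}{16631} - - \frac{398}{1767} = - \frac{9492}{16631} + \frac{398}{1767} = - \frac{10153226}{29386977}$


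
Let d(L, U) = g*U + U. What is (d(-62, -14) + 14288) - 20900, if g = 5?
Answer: -6696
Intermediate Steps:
d(L, U) = 6*U (d(L, U) = 5*U + U = 6*U)
(d(-62, -14) + 14288) - 20900 = (6*(-14) + 14288) - 20900 = (-84 + 14288) - 20900 = 14204 - 20900 = -6696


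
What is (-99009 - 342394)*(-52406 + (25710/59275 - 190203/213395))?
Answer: 180062187427054223/7783993 ≈ 2.3132e+10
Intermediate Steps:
(-99009 - 342394)*(-52406 + (25710/59275 - 190203/213395)) = -441403*(-52406 + (25710*(1/59275) - 190203*1/213395)) = -441403*(-52406 + (5142/11855 - 14631/16415)) = -441403*(-52406 - 3561783/7783993) = -441403*(-407931498941/7783993) = 180062187427054223/7783993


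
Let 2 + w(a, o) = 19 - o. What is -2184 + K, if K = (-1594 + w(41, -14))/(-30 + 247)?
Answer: -475491/217 ≈ -2191.2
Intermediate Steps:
w(a, o) = 17 - o (w(a, o) = -2 + (19 - o) = 17 - o)
K = -1563/217 (K = (-1594 + (17 - 1*(-14)))/(-30 + 247) = (-1594 + (17 + 14))/217 = (-1594 + 31)*(1/217) = -1563*1/217 = -1563/217 ≈ -7.2028)
-2184 + K = -2184 - 1563/217 = -475491/217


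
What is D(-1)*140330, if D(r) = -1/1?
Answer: -140330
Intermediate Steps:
D(r) = -1 (D(r) = -1*1 = -1)
D(-1)*140330 = -1*140330 = -140330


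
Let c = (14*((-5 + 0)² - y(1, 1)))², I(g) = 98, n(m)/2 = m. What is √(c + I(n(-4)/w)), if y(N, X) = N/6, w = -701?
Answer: 7*√22219/3 ≈ 347.81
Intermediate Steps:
n(m) = 2*m
y(N, X) = N/6 (y(N, X) = N*(⅙) = N/6)
c = 1087849/9 (c = (14*((-5 + 0)² - 1/6))² = (14*((-5)² - 1*⅙))² = (14*(25 - ⅙))² = (14*(149/6))² = (1043/3)² = 1087849/9 ≈ 1.2087e+5)
√(c + I(n(-4)/w)) = √(1087849/9 + 98) = √(1088731/9) = 7*√22219/3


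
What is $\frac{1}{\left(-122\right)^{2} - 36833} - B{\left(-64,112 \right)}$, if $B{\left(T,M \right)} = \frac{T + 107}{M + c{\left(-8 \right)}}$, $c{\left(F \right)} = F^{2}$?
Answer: $- \frac{943983}{3863024} \approx -0.24436$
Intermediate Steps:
$B{\left(T,M \right)} = \frac{107 + T}{64 + M}$ ($B{\left(T,M \right)} = \frac{T + 107}{M + \left(-8\right)^{2}} = \frac{107 + T}{M + 64} = \frac{107 + T}{64 + M}$)
$\frac{1}{\left(-122\right)^{2} - 36833} - B{\left(-64,112 \right)} = \frac{1}{\left(-122\right)^{2} - 36833} - \frac{107 - 64}{64 + 112} = \frac{1}{14884 - 36833} - \frac{1}{176} \cdot 43 = \frac{1}{-21949} - \frac{1}{176} \cdot 43 = - \frac{1}{21949} - \frac{43}{176} = - \frac{943983}{3863024}$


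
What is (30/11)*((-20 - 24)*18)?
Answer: -2160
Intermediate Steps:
(30/11)*((-20 - 24)*18) = (30*(1/11))*(-44*18) = (30/11)*(-792) = -2160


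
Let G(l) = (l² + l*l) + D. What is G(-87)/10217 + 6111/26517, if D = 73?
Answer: 155262058/90308063 ≈ 1.7192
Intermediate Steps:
G(l) = 73 + 2*l² (G(l) = (l² + l*l) + 73 = (l² + l²) + 73 = 2*l² + 73 = 73 + 2*l²)
G(-87)/10217 + 6111/26517 = (73 + 2*(-87)²)/10217 + 6111/26517 = (73 + 2*7569)*(1/10217) + 6111*(1/26517) = (73 + 15138)*(1/10217) + 2037/8839 = 15211*(1/10217) + 2037/8839 = 15211/10217 + 2037/8839 = 155262058/90308063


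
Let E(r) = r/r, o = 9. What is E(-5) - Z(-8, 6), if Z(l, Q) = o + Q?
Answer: -14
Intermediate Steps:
Z(l, Q) = 9 + Q
E(r) = 1
E(-5) - Z(-8, 6) = 1 - (9 + 6) = 1 - 1*15 = 1 - 15 = -14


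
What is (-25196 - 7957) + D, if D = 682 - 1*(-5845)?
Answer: -26626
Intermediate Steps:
D = 6527 (D = 682 + 5845 = 6527)
(-25196 - 7957) + D = (-25196 - 7957) + 6527 = -33153 + 6527 = -26626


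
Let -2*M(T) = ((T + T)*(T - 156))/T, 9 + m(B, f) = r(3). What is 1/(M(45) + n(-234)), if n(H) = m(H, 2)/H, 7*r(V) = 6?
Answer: 546/60625 ≈ 0.0090062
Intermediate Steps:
r(V) = 6/7 (r(V) = (⅐)*6 = 6/7)
m(B, f) = -57/7 (m(B, f) = -9 + 6/7 = -57/7)
n(H) = -57/(7*H)
M(T) = 156 - T (M(T) = -(T + T)*(T - 156)/(2*T) = -(2*T)*(-156 + T)/(2*T) = -2*T*(-156 + T)/(2*T) = -(-312 + 2*T)/2 = 156 - T)
1/(M(45) + n(-234)) = 1/((156 - 1*45) - 57/7/(-234)) = 1/((156 - 45) - 57/7*(-1/234)) = 1/(111 + 19/546) = 1/(60625/546) = 546/60625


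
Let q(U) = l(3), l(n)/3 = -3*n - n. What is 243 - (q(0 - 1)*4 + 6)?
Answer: 381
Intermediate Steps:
l(n) = -12*n (l(n) = 3*(-3*n - n) = 3*(-4*n) = -12*n)
q(U) = -36 (q(U) = -12*3 = -36)
243 - (q(0 - 1)*4 + 6) = 243 - (-36*4 + 6) = 243 - (-144 + 6) = 243 - 1*(-138) = 243 + 138 = 381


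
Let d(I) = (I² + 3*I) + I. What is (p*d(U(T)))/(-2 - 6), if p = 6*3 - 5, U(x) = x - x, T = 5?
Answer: 0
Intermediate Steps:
U(x) = 0
d(I) = I² + 4*I
p = 13 (p = 18 - 5 = 13)
(p*d(U(T)))/(-2 - 6) = (13*(0*(4 + 0)))/(-2 - 6) = (13*(0*4))/(-8) = (13*0)*(-⅛) = 0*(-⅛) = 0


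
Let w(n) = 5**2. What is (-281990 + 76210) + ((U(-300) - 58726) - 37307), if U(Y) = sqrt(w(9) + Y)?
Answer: -301813 + 5*I*sqrt(11) ≈ -3.0181e+5 + 16.583*I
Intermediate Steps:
w(n) = 25
U(Y) = sqrt(25 + Y)
(-281990 + 76210) + ((U(-300) - 58726) - 37307) = (-281990 + 76210) + ((sqrt(25 - 300) - 58726) - 37307) = -205780 + ((sqrt(-275) - 58726) - 37307) = -205780 + ((5*I*sqrt(11) - 58726) - 37307) = -205780 + ((-58726 + 5*I*sqrt(11)) - 37307) = -205780 + (-96033 + 5*I*sqrt(11)) = -301813 + 5*I*sqrt(11)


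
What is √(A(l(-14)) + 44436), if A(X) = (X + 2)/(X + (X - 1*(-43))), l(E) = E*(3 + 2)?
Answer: 2*√104526230/97 ≈ 210.80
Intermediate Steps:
l(E) = 5*E (l(E) = E*5 = 5*E)
A(X) = (2 + X)/(43 + 2*X) (A(X) = (2 + X)/(X + (X + 43)) = (2 + X)/(X + (43 + X)) = (2 + X)/(43 + 2*X))
√(A(l(-14)) + 44436) = √((2 + 5*(-14))/(43 + 2*(5*(-14))) + 44436) = √((2 - 70)/(43 + 2*(-70)) + 44436) = √(-68/(43 - 140) + 44436) = √(-68/(-97) + 44436) = √(-1/97*(-68) + 44436) = √(68/97 + 44436) = √(4310360/97) = 2*√104526230/97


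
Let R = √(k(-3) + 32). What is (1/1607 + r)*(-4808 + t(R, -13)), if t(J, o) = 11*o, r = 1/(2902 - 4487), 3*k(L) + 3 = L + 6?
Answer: 108922/2547095 ≈ 0.042763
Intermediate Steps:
k(L) = 1 + L/3 (k(L) = -1 + (L + 6)/3 = -1 + (6 + L)/3 = -1 + (2 + L/3) = 1 + L/3)
R = 4*√2 (R = √((1 + (⅓)*(-3)) + 32) = √((1 - 1) + 32) = √(0 + 32) = √32 = 4*√2 ≈ 5.6569)
r = -1/1585 (r = 1/(-1585) = -1/1585 ≈ -0.00063092)
(1/1607 + r)*(-4808 + t(R, -13)) = (1/1607 - 1/1585)*(-4808 + 11*(-13)) = (1/1607 - 1/1585)*(-4808 - 143) = -22/2547095*(-4951) = 108922/2547095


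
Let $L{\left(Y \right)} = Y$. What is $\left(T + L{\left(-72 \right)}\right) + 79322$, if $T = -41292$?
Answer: $37958$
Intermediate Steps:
$\left(T + L{\left(-72 \right)}\right) + 79322 = \left(-41292 - 72\right) + 79322 = -41364 + 79322 = 37958$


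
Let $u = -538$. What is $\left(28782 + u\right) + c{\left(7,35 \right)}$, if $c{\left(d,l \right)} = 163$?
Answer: $28407$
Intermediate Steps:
$\left(28782 + u\right) + c{\left(7,35 \right)} = \left(28782 - 538\right) + 163 = 28244 + 163 = 28407$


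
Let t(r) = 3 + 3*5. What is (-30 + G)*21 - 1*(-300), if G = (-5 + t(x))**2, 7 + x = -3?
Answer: 3219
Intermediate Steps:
x = -10 (x = -7 - 3 = -10)
t(r) = 18 (t(r) = 3 + 15 = 18)
G = 169 (G = (-5 + 18)**2 = 13**2 = 169)
(-30 + G)*21 - 1*(-300) = (-30 + 169)*21 - 1*(-300) = 139*21 + 300 = 2919 + 300 = 3219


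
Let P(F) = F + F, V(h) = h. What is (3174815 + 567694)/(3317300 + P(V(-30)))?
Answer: 3742509/3317240 ≈ 1.1282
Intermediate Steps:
P(F) = 2*F
(3174815 + 567694)/(3317300 + P(V(-30))) = (3174815 + 567694)/(3317300 + 2*(-30)) = 3742509/(3317300 - 60) = 3742509/3317240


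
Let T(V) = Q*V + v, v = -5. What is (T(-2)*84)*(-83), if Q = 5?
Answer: 104580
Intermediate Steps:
T(V) = -5 + 5*V (T(V) = 5*V - 5 = -5 + 5*V)
(T(-2)*84)*(-83) = ((-5 + 5*(-2))*84)*(-83) = ((-5 - 10)*84)*(-83) = -15*84*(-83) = -1260*(-83) = 104580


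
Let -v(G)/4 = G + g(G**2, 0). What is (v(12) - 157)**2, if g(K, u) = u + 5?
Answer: 50625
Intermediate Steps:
g(K, u) = 5 + u
v(G) = -20 - 4*G (v(G) = -4*(G + (5 + 0)) = -4*(G + 5) = -4*(5 + G) = -20 - 4*G)
(v(12) - 157)**2 = ((-20 - 4*12) - 157)**2 = ((-20 - 48) - 157)**2 = (-68 - 157)**2 = (-225)**2 = 50625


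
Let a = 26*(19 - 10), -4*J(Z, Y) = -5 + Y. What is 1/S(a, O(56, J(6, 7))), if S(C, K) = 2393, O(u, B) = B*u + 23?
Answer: 1/2393 ≈ 0.00041789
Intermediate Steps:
J(Z, Y) = 5/4 - Y/4 (J(Z, Y) = -(-5 + Y)/4 = 5/4 - Y/4)
O(u, B) = 23 + B*u
a = 234 (a = 26*9 = 234)
1/S(a, O(56, J(6, 7))) = 1/2393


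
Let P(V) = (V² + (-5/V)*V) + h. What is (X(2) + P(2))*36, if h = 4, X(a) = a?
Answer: 180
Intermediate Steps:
P(V) = -1 + V² (P(V) = (V² + (-5/V)*V) + 4 = (V² - 5) + 4 = (-5 + V²) + 4 = -1 + V²)
(X(2) + P(2))*36 = (2 + (-1 + 2²))*36 = (2 + (-1 + 4))*36 = (2 + 3)*36 = 5*36 = 180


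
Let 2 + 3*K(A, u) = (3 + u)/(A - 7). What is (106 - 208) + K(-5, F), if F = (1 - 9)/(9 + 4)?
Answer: -48079/468 ≈ -102.73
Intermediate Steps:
F = -8/13 ≈ -0.61539
K(A, u) = -⅔ + (3 + u)/(3*(-7 + A)) (K(A, u) = -⅔ + ((3 + u)/(A - 7))/3 = -⅔ + ((3 + u)/(-7 + A))/3 = -⅔ + (3 + u)/(3*(-7 + A)))
(106 - 208) + K(-5, F) = (106 - 208) + (17 - 8/13 - 2*(-5))/(3*(-7 - 5)) = -102 + (⅓)*(17 - 8/13 + 10)/(-12) = -102 + (⅓)*(-1/12)*(343/13) = -102 - 343/468 = -48079/468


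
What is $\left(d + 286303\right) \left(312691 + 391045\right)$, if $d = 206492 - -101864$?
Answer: $418482946024$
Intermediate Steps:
$d = 308356$ ($d = 206492 + 101864 = 308356$)
$\left(d + 286303\right) \left(312691 + 391045\right) = \left(308356 + 286303\right) \left(312691 + 391045\right) = 594659 \cdot 703736 = 418482946024$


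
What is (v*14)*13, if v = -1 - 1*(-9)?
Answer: 1456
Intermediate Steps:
v = 8 (v = -1 + 9 = 8)
(v*14)*13 = (8*14)*13 = 112*13 = 1456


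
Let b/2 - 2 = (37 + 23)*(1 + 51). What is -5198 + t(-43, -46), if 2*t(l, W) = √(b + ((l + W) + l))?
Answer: -5198 + 2*√382 ≈ -5158.9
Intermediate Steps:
b = 6244 (b = 4 + 2*((37 + 23)*(1 + 51)) = 4 + 2*(60*52) = 4 + 2*3120 = 4 + 6240 = 6244)
t(l, W) = √(6244 + W + 2*l)/2 (t(l, W) = √(6244 + ((l + W) + l))/2 = √(6244 + ((W + l) + l))/2 = √(6244 + (W + 2*l))/2 = √(6244 + W + 2*l)/2)
-5198 + t(-43, -46) = -5198 + √(6244 - 46 + 2*(-43))/2 = -5198 + √(6244 - 46 - 86)/2 = -5198 + √6112/2 = -5198 + (4*√382)/2 = -5198 + 2*√382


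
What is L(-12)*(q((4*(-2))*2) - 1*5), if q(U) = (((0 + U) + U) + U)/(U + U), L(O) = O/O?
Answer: -7/2 ≈ -3.5000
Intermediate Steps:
L(O) = 1
q(U) = 3/2 (q(U) = ((U + U) + U)/((2*U)) = (2*U + U)*(1/(2*U)) = (3*U)*(1/(2*U)) = 3/2)
L(-12)*(q((4*(-2))*2) - 1*5) = 1*(3/2 - 1*5) = 1*(3/2 - 5) = 1*(-7/2) = -7/2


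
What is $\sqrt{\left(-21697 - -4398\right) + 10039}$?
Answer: $22 i \sqrt{15} \approx 85.206 i$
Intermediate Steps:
$\sqrt{\left(-21697 - -4398\right) + 10039} = \sqrt{\left(-21697 + 4398\right) + 10039} = \sqrt{-17299 + 10039} = \sqrt{-7260} = 22 i \sqrt{15}$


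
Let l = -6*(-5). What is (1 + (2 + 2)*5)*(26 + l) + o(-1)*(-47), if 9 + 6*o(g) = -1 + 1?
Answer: 2493/2 ≈ 1246.5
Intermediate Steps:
o(g) = -3/2 (o(g) = -3/2 + (-1 + 1)/6 = -3/2 + (⅙)*0 = -3/2 + 0 = -3/2)
l = 30
(1 + (2 + 2)*5)*(26 + l) + o(-1)*(-47) = (1 + (2 + 2)*5)*(26 + 30) - 3/2*(-47) = (1 + 4*5)*56 + 141/2 = (1 + 20)*56 + 141/2 = 21*56 + 141/2 = 1176 + 141/2 = 2493/2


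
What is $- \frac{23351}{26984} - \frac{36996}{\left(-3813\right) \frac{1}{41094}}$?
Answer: $\frac{13674684597551}{34296664} \approx 3.9872 \cdot 10^{5}$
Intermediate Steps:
$- \frac{23351}{26984} - \frac{36996}{\left(-3813\right) \frac{1}{41094}} = \left(-23351\right) \frac{1}{26984} - \frac{36996}{\left(-3813\right) \frac{1}{41094}} = - \frac{23351}{26984} - \frac{36996}{- \frac{1271}{13698}} = - \frac{23351}{26984} - - \frac{506771208}{1271} = - \frac{23351}{26984} + \frac{506771208}{1271} = \frac{13674684597551}{34296664}$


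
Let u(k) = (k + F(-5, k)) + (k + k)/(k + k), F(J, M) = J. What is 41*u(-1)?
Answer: -205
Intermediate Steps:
u(k) = -4 + k (u(k) = (k - 5) + (k + k)/(k + k) = (-5 + k) + (2*k)/((2*k)) = (-5 + k) + (2*k)*(1/(2*k)) = (-5 + k) + 1 = -4 + k)
41*u(-1) = 41*(-4 - 1) = 41*(-5) = -205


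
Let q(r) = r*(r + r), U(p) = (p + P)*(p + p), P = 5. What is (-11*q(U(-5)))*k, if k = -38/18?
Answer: 0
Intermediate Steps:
k = -19/9 (k = -38*1/18 = -19/9 ≈ -2.1111)
U(p) = 2*p*(5 + p) (U(p) = (p + 5)*(p + p) = (5 + p)*(2*p) = 2*p*(5 + p))
q(r) = 2*r² (q(r) = r*(2*r) = 2*r²)
(-11*q(U(-5)))*k = -22*(2*(-5)*(5 - 5))²*(-19/9) = -22*(2*(-5)*0)²*(-19/9) = -22*0²*(-19/9) = -22*0*(-19/9) = -11*0*(-19/9) = 0*(-19/9) = 0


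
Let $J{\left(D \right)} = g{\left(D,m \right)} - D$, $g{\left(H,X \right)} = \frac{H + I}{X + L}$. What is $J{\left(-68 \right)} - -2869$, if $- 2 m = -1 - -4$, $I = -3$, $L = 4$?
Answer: $\frac{14543}{5} \approx 2908.6$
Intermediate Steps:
$m = - \frac{3}{2}$ ($m = - \frac{-1 - -4}{2} = - \frac{-1 + 4}{2} = \left(- \frac{1}{2}\right) 3 = - \frac{3}{2} \approx -1.5$)
$g{\left(H,X \right)} = \frac{-3 + H}{4 + X}$ ($g{\left(H,X \right)} = \frac{H - 3}{X + 4} = \frac{-3 + H}{4 + X}$)
$J{\left(D \right)} = - \frac{6}{5} - \frac{3 D}{5}$ ($J{\left(D \right)} = \frac{-3 + D}{4 - \frac{3}{2}} - D = \frac{-3 + D}{\frac{5}{2}} - D = \frac{2 \left(-3 + D\right)}{5} - D = \left(- \frac{6}{5} + \frac{2 D}{5}\right) - D = - \frac{6}{5} - \frac{3 D}{5}$)
$J{\left(-68 \right)} - -2869 = \left(- \frac{6}{5} - - \frac{204}{5}\right) - -2869 = \left(- \frac{6}{5} + \frac{204}{5}\right) + 2869 = \frac{198}{5} + 2869 = \frac{14543}{5}$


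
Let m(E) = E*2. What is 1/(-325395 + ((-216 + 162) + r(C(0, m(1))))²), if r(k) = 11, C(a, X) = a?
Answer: -1/323546 ≈ -3.0908e-6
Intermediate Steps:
m(E) = 2*E
1/(-325395 + ((-216 + 162) + r(C(0, m(1))))²) = 1/(-325395 + ((-216 + 162) + 11)²) = 1/(-325395 + (-54 + 11)²) = 1/(-325395 + (-43)²) = 1/(-325395 + 1849) = 1/(-323546) = -1/323546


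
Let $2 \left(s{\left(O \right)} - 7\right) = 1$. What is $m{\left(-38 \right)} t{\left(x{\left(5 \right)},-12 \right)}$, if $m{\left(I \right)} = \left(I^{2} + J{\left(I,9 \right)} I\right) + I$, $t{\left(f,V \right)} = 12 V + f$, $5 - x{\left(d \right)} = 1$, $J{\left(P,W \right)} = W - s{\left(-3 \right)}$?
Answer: $-188860$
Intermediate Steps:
$s{\left(O \right)} = \frac{15}{2}$ ($s{\left(O \right)} = 7 + \frac{1}{2} \cdot 1 = 7 + \frac{1}{2} = \frac{15}{2}$)
$J{\left(P,W \right)} = - \frac{15}{2} + W$ ($J{\left(P,W \right)} = W - \frac{15}{2} = - \frac{15}{2} + W$)
$x{\left(d \right)} = 4$ ($x{\left(d \right)} = 5 - 1 = 4$)
$t{\left(f,V \right)} = f + 12 V$
$m{\left(I \right)} = I^{2} + \frac{5 I}{2}$ ($m{\left(I \right)} = \left(I^{2} + \left(- \frac{15}{2} + 9\right) I\right) + I = \left(I^{2} + \frac{3 I}{2}\right) + I = I^{2} + \frac{5 I}{2}$)
$m{\left(-38 \right)} t{\left(x{\left(5 \right)},-12 \right)} = \frac{1}{2} \left(-38\right) \left(5 + 2 \left(-38\right)\right) \left(4 + 12 \left(-12\right)\right) = \frac{1}{2} \left(-38\right) \left(5 - 76\right) \left(4 - 144\right) = \frac{1}{2} \left(-38\right) \left(-71\right) \left(-140\right) = 1349 \left(-140\right) = -188860$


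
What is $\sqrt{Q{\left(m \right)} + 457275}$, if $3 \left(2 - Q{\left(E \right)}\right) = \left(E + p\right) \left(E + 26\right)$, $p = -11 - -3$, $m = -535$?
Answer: $126 \sqrt{23} \approx 604.27$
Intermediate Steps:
$p = -8$ ($p = -11 + 3 = -8$)
$Q{\left(E \right)} = 2 - \frac{\left(-8 + E\right) \left(26 + E\right)}{3}$ ($Q{\left(E \right)} = 2 - \frac{\left(E - 8\right) \left(E + 26\right)}{3} = 2 - \frac{\left(-8 + E\right) \left(26 + E\right)}{3}$)
$\sqrt{Q{\left(m \right)} + 457275} = \sqrt{\left(\frac{214}{3} - -3210 - \frac{\left(-535\right)^{2}}{3}\right) + 457275} = \sqrt{\left(\frac{214}{3} + 3210 - \frac{286225}{3}\right) + 457275} = \sqrt{-92127 + 457275} = \sqrt{365148} = 126 \sqrt{23}$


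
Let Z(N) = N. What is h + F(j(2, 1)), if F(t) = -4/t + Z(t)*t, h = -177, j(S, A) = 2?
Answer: -175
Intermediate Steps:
F(t) = t² - 4/t (F(t) = -4/t + t*t = -4/t + t² = t² - 4/t)
h + F(j(2, 1)) = -177 + (-4 + 2³)/2 = -177 + (-4 + 8)/2 = -177 + (½)*4 = -177 + 2 = -175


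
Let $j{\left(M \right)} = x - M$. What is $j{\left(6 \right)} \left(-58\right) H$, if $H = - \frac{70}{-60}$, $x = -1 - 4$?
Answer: $\frac{2233}{3} \approx 744.33$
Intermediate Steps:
$x = -5$ ($x = -1 - 4 = -5$)
$H = \frac{7}{6}$ ($H = \left(-70\right) \left(- \frac{1}{60}\right) = \frac{7}{6} \approx 1.1667$)
$j{\left(M \right)} = -5 - M$
$j{\left(6 \right)} \left(-58\right) H = \left(-5 - 6\right) \left(-58\right) \frac{7}{6} = \left(-11\right) \left(-58\right) \frac{7}{6} = 638 \cdot \frac{7}{6} = \frac{2233}{3}$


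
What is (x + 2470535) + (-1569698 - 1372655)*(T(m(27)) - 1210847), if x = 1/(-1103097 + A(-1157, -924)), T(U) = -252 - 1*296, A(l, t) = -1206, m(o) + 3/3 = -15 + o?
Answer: 3936127017316319909/1104303 ≈ 3.5644e+12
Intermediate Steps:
m(o) = -16 + o (m(o) = -1 + (-15 + o) = -16 + o)
T(U) = -548 (T(U) = -252 - 296 = -548)
x = -1/1104303 (x = 1/(-1103097 - 1206) = 1/(-1104303) = -1/1104303 ≈ -9.0555e-7)
(x + 2470535) + (-1569698 - 1372655)*(T(m(27)) - 1210847) = (-1/1104303 + 2470535) + (-1569698 - 1372655)*(-548 - 1210847) = 2728219212104/1104303 - 2942353*(-1211395) = 2728219212104/1104303 + 3564351712435 = 3936127017316319909/1104303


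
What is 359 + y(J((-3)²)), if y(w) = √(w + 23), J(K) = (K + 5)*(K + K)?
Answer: 359 + 5*√11 ≈ 375.58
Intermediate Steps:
J(K) = 2*K*(5 + K) (J(K) = (5 + K)*(2*K) = 2*K*(5 + K))
y(w) = √(23 + w)
359 + y(J((-3)²)) = 359 + √(23 + 2*(-3)²*(5 + (-3)²)) = 359 + √(23 + 2*9*(5 + 9)) = 359 + √(23 + 2*9*14) = 359 + √(23 + 252) = 359 + √275 = 359 + 5*√11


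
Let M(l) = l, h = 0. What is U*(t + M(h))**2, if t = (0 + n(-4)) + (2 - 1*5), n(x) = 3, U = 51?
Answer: 0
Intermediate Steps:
t = 0 (t = (0 + 3) + (2 - 1*5) = 3 + (2 - 5) = 3 - 3 = 0)
U*(t + M(h))**2 = 51*(0 + 0)**2 = 51*0**2 = 51*0 = 0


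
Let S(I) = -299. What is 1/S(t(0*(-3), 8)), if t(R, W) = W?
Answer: -1/299 ≈ -0.0033445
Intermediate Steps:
1/S(t(0*(-3), 8)) = 1/(-299) = -1/299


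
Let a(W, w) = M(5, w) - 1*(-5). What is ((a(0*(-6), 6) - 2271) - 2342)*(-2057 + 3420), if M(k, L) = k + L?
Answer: -6265711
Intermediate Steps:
M(k, L) = L + k
a(W, w) = 10 + w (a(W, w) = (w + 5) - 1*(-5) = (5 + w) + 5 = 10 + w)
((a(0*(-6), 6) - 2271) - 2342)*(-2057 + 3420) = (((10 + 6) - 2271) - 2342)*(-2057 + 3420) = ((16 - 2271) - 2342)*1363 = (-2255 - 2342)*1363 = -4597*1363 = -6265711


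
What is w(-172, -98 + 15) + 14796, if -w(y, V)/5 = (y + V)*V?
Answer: -91029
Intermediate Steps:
w(y, V) = -5*V*(V + y) (w(y, V) = -5*(y + V)*V = -5*(V + y)*V = -5*V*(V + y))
w(-172, -98 + 15) + 14796 = -5*(-98 + 15)*((-98 + 15) - 172) + 14796 = -5*(-83)*(-83 - 172) + 14796 = -5*(-83)*(-255) + 14796 = -105825 + 14796 = -91029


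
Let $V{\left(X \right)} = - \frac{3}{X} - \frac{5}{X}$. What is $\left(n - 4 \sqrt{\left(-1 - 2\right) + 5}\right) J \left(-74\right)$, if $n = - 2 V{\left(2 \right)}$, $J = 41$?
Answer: $-24272 + 12136 \sqrt{2} \approx -7109.1$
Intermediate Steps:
$V{\left(X \right)} = - \frac{8}{X}$
$n = 8$ ($n = - 2 \left(- \frac{8}{2}\right) = - 2 \left(\left(-8\right) \frac{1}{2}\right) = \left(-2\right) \left(-4\right) = 8$)
$\left(n - 4 \sqrt{\left(-1 - 2\right) + 5}\right) J \left(-74\right) = \left(8 - 4 \sqrt{\left(-1 - 2\right) + 5}\right) 41 \left(-74\right) = \left(8 - 4 \sqrt{-3 + 5}\right) 41 \left(-74\right) = \left(8 - 4 \sqrt{2}\right) 41 \left(-74\right) = \left(328 - 164 \sqrt{2}\right) \left(-74\right) = -24272 + 12136 \sqrt{2}$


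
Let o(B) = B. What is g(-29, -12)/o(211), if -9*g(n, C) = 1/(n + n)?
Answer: 1/110142 ≈ 9.0792e-6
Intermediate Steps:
g(n, C) = -1/(18*n) (g(n, C) = -1/(9*(n + n)) = -1/(2*n)/9 = -1/(18*n))
g(-29, -12)/o(211) = -1/18/(-29)/211 = -1/18*(-1/29)*(1/211) = (1/522)*(1/211) = 1/110142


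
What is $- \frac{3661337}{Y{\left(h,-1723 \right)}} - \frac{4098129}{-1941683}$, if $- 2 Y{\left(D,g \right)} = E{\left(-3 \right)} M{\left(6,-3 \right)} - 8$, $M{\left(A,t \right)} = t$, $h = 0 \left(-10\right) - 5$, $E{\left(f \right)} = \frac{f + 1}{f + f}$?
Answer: $- \frac{14218274737181}{17475147} \approx -8.1363 \cdot 10^{5}$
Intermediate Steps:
$E{\left(f \right)} = \frac{1 + f}{2 f}$
$h = -5$ ($h = 0 - 5 = -5$)
$Y{\left(D,g \right)} = \frac{9}{2}$ ($Y{\left(D,g \right)} = - \frac{\frac{1 - 3}{2 \left(-3\right)} \left(-3\right) - 8}{2} = - \frac{\frac{1}{2} \left(- \frac{1}{3}\right) \left(-2\right) \left(-3\right) - 8}{2} = - \frac{\frac{1}{3} \left(-3\right) - 8}{2} = - \frac{-1 - 8}{2} = \left(- \frac{1}{2}\right) \left(-9\right) = \frac{9}{2}$)
$- \frac{3661337}{Y{\left(h,-1723 \right)}} - \frac{4098129}{-1941683} = - \frac{3661337}{\frac{9}{2}} - \frac{4098129}{-1941683} = \left(-3661337\right) \frac{2}{9} - - \frac{4098129}{1941683} = - \frac{7322674}{9} + \frac{4098129}{1941683} = - \frac{14218274737181}{17475147}$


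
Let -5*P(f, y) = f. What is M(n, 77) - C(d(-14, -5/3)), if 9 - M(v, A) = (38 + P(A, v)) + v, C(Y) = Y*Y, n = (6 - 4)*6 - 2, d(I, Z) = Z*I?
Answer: -25562/45 ≈ -568.04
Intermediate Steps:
P(f, y) = -f/5
d(I, Z) = I*Z
n = 10 (n = 2*6 - 2 = 12 - 2 = 10)
C(Y) = Y**2
M(v, A) = -29 - v + A/5 (M(v, A) = 9 - ((38 - A/5) + v) = 9 - (38 + v - A/5) = 9 + (-38 - v + A/5) = -29 - v + A/5)
M(n, 77) - C(d(-14, -5/3)) = (-29 - 1*10 + (1/5)*77) - (-(-70)/3)**2 = (-29 - 10 + 77/5) - (-(-70)/3)**2 = -118/5 - (-14*(-5/3))**2 = -118/5 - (70/3)**2 = -118/5 - 1*4900/9 = -118/5 - 4900/9 = -25562/45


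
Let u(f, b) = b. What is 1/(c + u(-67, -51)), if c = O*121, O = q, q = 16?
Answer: 1/1885 ≈ 0.00053050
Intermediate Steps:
O = 16
c = 1936 (c = 16*121 = 1936)
1/(c + u(-67, -51)) = 1/(1936 - 51) = 1/1885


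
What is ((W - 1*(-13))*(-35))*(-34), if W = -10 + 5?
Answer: 9520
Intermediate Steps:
W = -5
((W - 1*(-13))*(-35))*(-34) = ((-5 - 1*(-13))*(-35))*(-34) = ((-5 + 13)*(-35))*(-34) = (8*(-35))*(-34) = -280*(-34) = 9520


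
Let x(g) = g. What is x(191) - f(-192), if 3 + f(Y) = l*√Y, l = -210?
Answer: 194 + 1680*I*√3 ≈ 194.0 + 2909.8*I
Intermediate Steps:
f(Y) = -3 - 210*√Y
x(191) - f(-192) = 191 - (-3 - 1680*I*√3) = 191 + (3 + 1680*I*√3) = 194 + 1680*I*√3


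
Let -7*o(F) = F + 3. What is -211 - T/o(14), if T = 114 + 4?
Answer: -2761/17 ≈ -162.41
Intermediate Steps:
o(F) = -3/7 - F/7 (o(F) = -(F + 3)/7 = -(3 + F)/7 = -3/7 - F/7)
T = 118
-211 - T/o(14) = -211 - 118/(-3/7 - ⅐*14) = -211 - 118/(-3/7 - 2) = -211 - 118/(-17/7) = -211 - 118*(-7)/17 = -211 - 1*(-826/17) = -211 + 826/17 = -2761/17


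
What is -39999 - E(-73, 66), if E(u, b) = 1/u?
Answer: -2919926/73 ≈ -39999.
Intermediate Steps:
-39999 - E(-73, 66) = -39999 - 1/(-73) = -39999 - 1*(-1/73) = -39999 + 1/73 = -2919926/73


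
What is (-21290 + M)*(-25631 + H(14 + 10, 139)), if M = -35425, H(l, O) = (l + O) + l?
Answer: 1443056460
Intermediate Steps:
H(l, O) = O + 2*l (H(l, O) = (O + l) + l = O + 2*l)
(-21290 + M)*(-25631 + H(14 + 10, 139)) = (-21290 - 35425)*(-25631 + (139 + 2*(14 + 10))) = -56715*(-25631 + (139 + 2*24)) = -56715*(-25631 + (139 + 48)) = -56715*(-25631 + 187) = -56715*(-25444) = 1443056460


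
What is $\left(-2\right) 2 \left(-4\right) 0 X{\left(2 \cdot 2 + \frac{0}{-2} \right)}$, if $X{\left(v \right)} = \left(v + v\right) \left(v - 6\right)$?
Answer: $0$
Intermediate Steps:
$X{\left(v \right)} = 2 v \left(-6 + v\right)$
$\left(-2\right) 2 \left(-4\right) 0 X{\left(2 \cdot 2 + \frac{0}{-2} \right)} = \left(-2\right) 2 \left(-4\right) 0 \cdot 2 \left(2 \cdot 2 + \frac{0}{-2}\right) \left(-6 + \left(2 \cdot 2 + \frac{0}{-2}\right)\right) = \left(-4\right) \left(-4\right) 0 \cdot 2 \left(4 + 0 \left(- \frac{1}{2}\right)\right) \left(-6 + \left(4 + 0 \left(- \frac{1}{2}\right)\right)\right) = 16 \cdot 0 \cdot 2 \left(4 + 0\right) \left(-6 + \left(4 + 0\right)\right) = 0 \cdot 2 \cdot 4 \left(-6 + 4\right) = 0 \cdot 2 \cdot 4 \left(-2\right) = 0 \left(-16\right) = 0$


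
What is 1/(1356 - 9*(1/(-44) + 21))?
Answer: 44/51357 ≈ 0.00085675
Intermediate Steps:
1/(1356 - 9*(1/(-44) + 21)) = 1/(1356 - 9*(-1/44 + 21)) = 1/(1356 - 9*923/44) = 1/(1356 - 8307/44) = 1/(51357/44) = 44/51357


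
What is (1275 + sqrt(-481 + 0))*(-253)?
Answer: -322575 - 253*I*sqrt(481) ≈ -3.2258e+5 - 5548.7*I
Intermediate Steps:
(1275 + sqrt(-481 + 0))*(-253) = (1275 + sqrt(-481))*(-253) = (1275 + I*sqrt(481))*(-253) = -322575 - 253*I*sqrt(481)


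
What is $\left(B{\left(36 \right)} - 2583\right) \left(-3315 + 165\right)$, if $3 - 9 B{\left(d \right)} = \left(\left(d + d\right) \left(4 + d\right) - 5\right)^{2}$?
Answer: $2901104150$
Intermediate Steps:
$B{\left(d \right)} = \frac{1}{3} - \frac{\left(-5 + 2 d \left(4 + d\right)\right)^{2}}{9}$ ($B{\left(d \right)} = \frac{1}{3} - \frac{\left(\left(d + d\right) \left(4 + d\right) - 5\right)^{2}}{9} = \frac{1}{3} - \frac{\left(2 d \left(4 + d\right) - 5\right)^{2}}{9} = \frac{1}{3} - \frac{\left(-5 + 2 d \left(4 + d\right)\right)^{2}}{9}$)
$\left(B{\left(36 \right)} - 2583\right) \left(-3315 + 165\right) = \left(\left(\frac{1}{3} - \frac{\left(-5 + 2 \cdot 36^{2} + 8 \cdot 36\right)^{2}}{9}\right) - 2583\right) \left(-3315 + 165\right) = \left(\left(\frac{1}{3} - \frac{\left(-5 + 2 \cdot 1296 + 288\right)^{2}}{9}\right) - 2583\right) \left(-3150\right) = \left(\left(\frac{1}{3} - \frac{\left(-5 + 2592 + 288\right)^{2}}{9}\right) - 2583\right) \left(-3150\right) = \left(\left(\frac{1}{3} - \frac{2875^{2}}{9}\right) - 2583\right) \left(-3150\right) = \left(\left(\frac{1}{3} - \frac{8265625}{9}\right) - 2583\right) \left(-3150\right) = \left(- \frac{8265622}{9} - 2583\right) \left(-3150\right) = \left(- \frac{8288869}{9}\right) \left(-3150\right) = 2901104150$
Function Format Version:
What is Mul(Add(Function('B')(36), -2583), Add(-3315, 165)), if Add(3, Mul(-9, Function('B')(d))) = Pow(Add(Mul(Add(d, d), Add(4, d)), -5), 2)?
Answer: 2901104150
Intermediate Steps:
Function('B')(d) = Add(Rational(1, 3), Mul(Rational(-1, 9), Pow(Add(-5, Mul(2, d, Add(4, d))), 2))) (Function('B')(d) = Add(Rational(1, 3), Mul(Rational(-1, 9), Pow(Add(Mul(Add(d, d), Add(4, d)), -5), 2))) = Add(Rational(1, 3), Mul(Rational(-1, 9), Pow(Add(Mul(Mul(2, d), Add(4, d)), -5), 2))) = Add(Rational(1, 3), Mul(Rational(-1, 9), Pow(Add(Mul(2, d, Add(4, d)), -5), 2))) = Add(Rational(1, 3), Mul(Rational(-1, 9), Pow(Add(-5, Mul(2, d, Add(4, d))), 2))))
Mul(Add(Function('B')(36), -2583), Add(-3315, 165)) = Mul(Add(Add(Rational(1, 3), Mul(Rational(-1, 9), Pow(Add(-5, Mul(2, Pow(36, 2)), Mul(8, 36)), 2))), -2583), Add(-3315, 165)) = Mul(Add(Add(Rational(1, 3), Mul(Rational(-1, 9), Pow(Add(-5, Mul(2, 1296), 288), 2))), -2583), -3150) = Mul(Add(Add(Rational(1, 3), Mul(Rational(-1, 9), Pow(Add(-5, 2592, 288), 2))), -2583), -3150) = Mul(Add(Add(Rational(1, 3), Mul(Rational(-1, 9), Pow(2875, 2))), -2583), -3150) = Mul(Add(Add(Rational(1, 3), Mul(Rational(-1, 9), 8265625)), -2583), -3150) = Mul(Add(Add(Rational(1, 3), Rational(-8265625, 9)), -2583), -3150) = Mul(Add(Rational(-8265622, 9), -2583), -3150) = Mul(Rational(-8288869, 9), -3150) = 2901104150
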